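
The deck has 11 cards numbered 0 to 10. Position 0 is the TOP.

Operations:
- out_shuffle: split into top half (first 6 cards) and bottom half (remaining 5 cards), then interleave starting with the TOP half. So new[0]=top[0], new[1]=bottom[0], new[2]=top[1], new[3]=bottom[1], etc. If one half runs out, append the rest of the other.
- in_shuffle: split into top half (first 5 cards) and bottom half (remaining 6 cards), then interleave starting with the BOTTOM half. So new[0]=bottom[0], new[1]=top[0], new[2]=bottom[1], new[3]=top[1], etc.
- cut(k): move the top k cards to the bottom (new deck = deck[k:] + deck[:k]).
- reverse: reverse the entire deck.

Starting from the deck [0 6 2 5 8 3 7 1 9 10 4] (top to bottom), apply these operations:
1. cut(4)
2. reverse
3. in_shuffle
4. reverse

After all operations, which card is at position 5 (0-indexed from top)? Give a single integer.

After op 1 (cut(4)): [8 3 7 1 9 10 4 0 6 2 5]
After op 2 (reverse): [5 2 6 0 4 10 9 1 7 3 8]
After op 3 (in_shuffle): [10 5 9 2 1 6 7 0 3 4 8]
After op 4 (reverse): [8 4 3 0 7 6 1 2 9 5 10]
Position 5: card 6.

Answer: 6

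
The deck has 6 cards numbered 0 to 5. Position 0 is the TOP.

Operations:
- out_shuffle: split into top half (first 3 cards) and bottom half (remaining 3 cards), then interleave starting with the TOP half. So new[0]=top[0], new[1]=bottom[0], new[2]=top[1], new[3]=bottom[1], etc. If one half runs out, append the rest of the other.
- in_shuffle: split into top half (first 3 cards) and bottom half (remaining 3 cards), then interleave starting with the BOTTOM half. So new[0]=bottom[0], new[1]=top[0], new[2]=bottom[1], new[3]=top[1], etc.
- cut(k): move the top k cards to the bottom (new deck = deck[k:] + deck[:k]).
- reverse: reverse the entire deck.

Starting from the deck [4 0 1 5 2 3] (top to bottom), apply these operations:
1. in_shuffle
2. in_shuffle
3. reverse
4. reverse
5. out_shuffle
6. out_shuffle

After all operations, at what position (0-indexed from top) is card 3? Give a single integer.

Answer: 3

Derivation:
After op 1 (in_shuffle): [5 4 2 0 3 1]
After op 2 (in_shuffle): [0 5 3 4 1 2]
After op 3 (reverse): [2 1 4 3 5 0]
After op 4 (reverse): [0 5 3 4 1 2]
After op 5 (out_shuffle): [0 4 5 1 3 2]
After op 6 (out_shuffle): [0 1 4 3 5 2]
Card 3 is at position 3.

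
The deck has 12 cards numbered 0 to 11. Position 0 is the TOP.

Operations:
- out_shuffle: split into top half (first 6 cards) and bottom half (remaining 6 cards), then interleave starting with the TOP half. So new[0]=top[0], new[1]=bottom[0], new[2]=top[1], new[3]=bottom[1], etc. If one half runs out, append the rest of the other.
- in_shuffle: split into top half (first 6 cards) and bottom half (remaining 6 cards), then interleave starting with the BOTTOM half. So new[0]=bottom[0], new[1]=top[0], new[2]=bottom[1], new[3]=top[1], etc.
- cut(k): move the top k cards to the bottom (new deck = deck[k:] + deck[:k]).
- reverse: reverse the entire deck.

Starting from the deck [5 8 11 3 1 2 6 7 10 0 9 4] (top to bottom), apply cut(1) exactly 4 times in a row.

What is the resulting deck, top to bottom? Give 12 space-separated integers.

After op 1 (cut(1)): [8 11 3 1 2 6 7 10 0 9 4 5]
After op 2 (cut(1)): [11 3 1 2 6 7 10 0 9 4 5 8]
After op 3 (cut(1)): [3 1 2 6 7 10 0 9 4 5 8 11]
After op 4 (cut(1)): [1 2 6 7 10 0 9 4 5 8 11 3]

Answer: 1 2 6 7 10 0 9 4 5 8 11 3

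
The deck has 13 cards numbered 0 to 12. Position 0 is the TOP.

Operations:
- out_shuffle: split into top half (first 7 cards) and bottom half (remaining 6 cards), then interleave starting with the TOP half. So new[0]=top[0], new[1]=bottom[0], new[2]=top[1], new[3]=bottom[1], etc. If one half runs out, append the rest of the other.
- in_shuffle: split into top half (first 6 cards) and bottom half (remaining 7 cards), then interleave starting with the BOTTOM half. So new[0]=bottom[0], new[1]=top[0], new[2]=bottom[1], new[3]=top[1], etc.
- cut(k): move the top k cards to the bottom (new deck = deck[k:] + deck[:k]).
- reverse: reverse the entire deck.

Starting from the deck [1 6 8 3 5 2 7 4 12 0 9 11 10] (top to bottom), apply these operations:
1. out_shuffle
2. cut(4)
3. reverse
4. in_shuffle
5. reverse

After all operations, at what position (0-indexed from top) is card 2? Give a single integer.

After op 1 (out_shuffle): [1 4 6 12 8 0 3 9 5 11 2 10 7]
After op 2 (cut(4)): [8 0 3 9 5 11 2 10 7 1 4 6 12]
After op 3 (reverse): [12 6 4 1 7 10 2 11 5 9 3 0 8]
After op 4 (in_shuffle): [2 12 11 6 5 4 9 1 3 7 0 10 8]
After op 5 (reverse): [8 10 0 7 3 1 9 4 5 6 11 12 2]
Card 2 is at position 12.

Answer: 12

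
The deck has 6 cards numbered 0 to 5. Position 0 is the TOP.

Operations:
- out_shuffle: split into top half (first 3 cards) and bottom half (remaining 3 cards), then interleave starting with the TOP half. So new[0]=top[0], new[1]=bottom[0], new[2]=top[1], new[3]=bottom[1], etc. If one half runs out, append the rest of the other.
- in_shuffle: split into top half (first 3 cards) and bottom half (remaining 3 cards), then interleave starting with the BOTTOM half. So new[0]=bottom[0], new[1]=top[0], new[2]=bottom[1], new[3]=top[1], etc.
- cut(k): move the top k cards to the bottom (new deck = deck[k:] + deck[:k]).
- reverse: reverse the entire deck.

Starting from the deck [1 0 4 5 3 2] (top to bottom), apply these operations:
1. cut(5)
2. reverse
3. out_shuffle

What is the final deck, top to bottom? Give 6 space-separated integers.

After op 1 (cut(5)): [2 1 0 4 5 3]
After op 2 (reverse): [3 5 4 0 1 2]
After op 3 (out_shuffle): [3 0 5 1 4 2]

Answer: 3 0 5 1 4 2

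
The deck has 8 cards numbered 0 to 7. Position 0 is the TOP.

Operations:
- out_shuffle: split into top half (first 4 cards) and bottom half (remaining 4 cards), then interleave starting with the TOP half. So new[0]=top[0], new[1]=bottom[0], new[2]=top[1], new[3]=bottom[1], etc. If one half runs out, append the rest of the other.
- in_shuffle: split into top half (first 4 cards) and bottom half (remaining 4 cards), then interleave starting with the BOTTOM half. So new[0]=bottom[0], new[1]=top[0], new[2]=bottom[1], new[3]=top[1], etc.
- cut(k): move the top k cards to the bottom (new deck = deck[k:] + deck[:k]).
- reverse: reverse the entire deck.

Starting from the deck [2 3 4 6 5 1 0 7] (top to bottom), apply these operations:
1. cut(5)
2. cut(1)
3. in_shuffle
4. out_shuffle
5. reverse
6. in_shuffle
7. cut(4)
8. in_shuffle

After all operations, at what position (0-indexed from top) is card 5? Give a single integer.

Answer: 1

Derivation:
After op 1 (cut(5)): [1 0 7 2 3 4 6 5]
After op 2 (cut(1)): [0 7 2 3 4 6 5 1]
After op 3 (in_shuffle): [4 0 6 7 5 2 1 3]
After op 4 (out_shuffle): [4 5 0 2 6 1 7 3]
After op 5 (reverse): [3 7 1 6 2 0 5 4]
After op 6 (in_shuffle): [2 3 0 7 5 1 4 6]
After op 7 (cut(4)): [5 1 4 6 2 3 0 7]
After op 8 (in_shuffle): [2 5 3 1 0 4 7 6]
Card 5 is at position 1.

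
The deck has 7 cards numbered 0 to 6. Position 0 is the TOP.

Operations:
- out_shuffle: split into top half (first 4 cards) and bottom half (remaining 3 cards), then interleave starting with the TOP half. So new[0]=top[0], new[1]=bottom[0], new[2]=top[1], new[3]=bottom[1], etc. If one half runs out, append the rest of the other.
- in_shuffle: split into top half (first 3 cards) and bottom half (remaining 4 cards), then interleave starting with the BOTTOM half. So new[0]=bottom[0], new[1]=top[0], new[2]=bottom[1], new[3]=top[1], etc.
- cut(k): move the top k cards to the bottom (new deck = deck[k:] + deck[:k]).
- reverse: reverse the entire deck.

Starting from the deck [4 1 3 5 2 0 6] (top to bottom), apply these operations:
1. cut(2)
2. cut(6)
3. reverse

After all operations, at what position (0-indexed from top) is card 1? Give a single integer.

After op 1 (cut(2)): [3 5 2 0 6 4 1]
After op 2 (cut(6)): [1 3 5 2 0 6 4]
After op 3 (reverse): [4 6 0 2 5 3 1]
Card 1 is at position 6.

Answer: 6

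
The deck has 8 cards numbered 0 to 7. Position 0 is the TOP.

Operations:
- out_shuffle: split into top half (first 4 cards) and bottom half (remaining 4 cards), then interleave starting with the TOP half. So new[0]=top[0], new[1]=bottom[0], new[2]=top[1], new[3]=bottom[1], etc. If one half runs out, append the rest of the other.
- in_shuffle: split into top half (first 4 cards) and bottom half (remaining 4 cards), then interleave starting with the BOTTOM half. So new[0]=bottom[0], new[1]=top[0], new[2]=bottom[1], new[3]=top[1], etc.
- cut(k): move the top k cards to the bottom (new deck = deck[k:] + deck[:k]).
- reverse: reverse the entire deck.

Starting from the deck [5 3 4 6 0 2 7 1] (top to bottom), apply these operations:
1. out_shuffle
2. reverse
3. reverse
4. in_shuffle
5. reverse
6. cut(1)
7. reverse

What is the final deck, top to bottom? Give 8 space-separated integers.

Answer: 2 4 5 7 0 6 3 1

Derivation:
After op 1 (out_shuffle): [5 0 3 2 4 7 6 1]
After op 2 (reverse): [1 6 7 4 2 3 0 5]
After op 3 (reverse): [5 0 3 2 4 7 6 1]
After op 4 (in_shuffle): [4 5 7 0 6 3 1 2]
After op 5 (reverse): [2 1 3 6 0 7 5 4]
After op 6 (cut(1)): [1 3 6 0 7 5 4 2]
After op 7 (reverse): [2 4 5 7 0 6 3 1]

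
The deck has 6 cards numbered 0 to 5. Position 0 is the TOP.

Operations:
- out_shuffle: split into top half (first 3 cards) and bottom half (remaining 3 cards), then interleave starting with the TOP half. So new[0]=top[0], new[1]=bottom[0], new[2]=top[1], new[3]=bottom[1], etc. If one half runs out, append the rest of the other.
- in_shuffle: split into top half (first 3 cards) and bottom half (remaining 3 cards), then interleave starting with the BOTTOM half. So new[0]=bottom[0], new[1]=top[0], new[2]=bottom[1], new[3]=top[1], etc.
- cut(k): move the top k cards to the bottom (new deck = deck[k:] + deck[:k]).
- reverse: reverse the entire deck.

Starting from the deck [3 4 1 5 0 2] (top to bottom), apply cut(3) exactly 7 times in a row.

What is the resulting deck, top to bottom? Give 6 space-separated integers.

Answer: 5 0 2 3 4 1

Derivation:
After op 1 (cut(3)): [5 0 2 3 4 1]
After op 2 (cut(3)): [3 4 1 5 0 2]
After op 3 (cut(3)): [5 0 2 3 4 1]
After op 4 (cut(3)): [3 4 1 5 0 2]
After op 5 (cut(3)): [5 0 2 3 4 1]
After op 6 (cut(3)): [3 4 1 5 0 2]
After op 7 (cut(3)): [5 0 2 3 4 1]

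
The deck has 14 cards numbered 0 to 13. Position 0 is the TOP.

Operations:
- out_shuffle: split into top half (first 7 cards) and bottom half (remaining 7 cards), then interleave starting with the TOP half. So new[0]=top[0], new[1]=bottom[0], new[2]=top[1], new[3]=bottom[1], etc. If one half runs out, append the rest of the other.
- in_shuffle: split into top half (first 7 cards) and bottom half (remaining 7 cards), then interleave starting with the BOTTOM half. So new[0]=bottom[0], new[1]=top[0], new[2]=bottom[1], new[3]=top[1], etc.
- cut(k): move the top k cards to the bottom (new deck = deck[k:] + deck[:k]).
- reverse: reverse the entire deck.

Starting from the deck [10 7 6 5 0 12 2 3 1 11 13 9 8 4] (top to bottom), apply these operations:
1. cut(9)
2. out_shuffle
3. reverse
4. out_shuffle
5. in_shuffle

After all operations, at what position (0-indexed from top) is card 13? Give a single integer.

After op 1 (cut(9)): [11 13 9 8 4 10 7 6 5 0 12 2 3 1]
After op 2 (out_shuffle): [11 6 13 5 9 0 8 12 4 2 10 3 7 1]
After op 3 (reverse): [1 7 3 10 2 4 12 8 0 9 5 13 6 11]
After op 4 (out_shuffle): [1 8 7 0 3 9 10 5 2 13 4 6 12 11]
After op 5 (in_shuffle): [5 1 2 8 13 7 4 0 6 3 12 9 11 10]
Card 13 is at position 4.

Answer: 4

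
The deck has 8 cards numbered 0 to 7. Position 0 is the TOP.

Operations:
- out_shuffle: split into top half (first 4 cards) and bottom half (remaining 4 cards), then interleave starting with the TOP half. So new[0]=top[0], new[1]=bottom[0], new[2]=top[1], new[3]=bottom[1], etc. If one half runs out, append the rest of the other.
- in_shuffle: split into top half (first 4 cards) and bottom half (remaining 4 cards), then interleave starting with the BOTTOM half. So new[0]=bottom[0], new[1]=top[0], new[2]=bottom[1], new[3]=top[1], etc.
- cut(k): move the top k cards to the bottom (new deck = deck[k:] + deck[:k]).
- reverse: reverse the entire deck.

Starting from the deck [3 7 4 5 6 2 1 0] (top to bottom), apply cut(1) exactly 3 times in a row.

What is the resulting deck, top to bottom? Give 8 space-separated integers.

Answer: 5 6 2 1 0 3 7 4

Derivation:
After op 1 (cut(1)): [7 4 5 6 2 1 0 3]
After op 2 (cut(1)): [4 5 6 2 1 0 3 7]
After op 3 (cut(1)): [5 6 2 1 0 3 7 4]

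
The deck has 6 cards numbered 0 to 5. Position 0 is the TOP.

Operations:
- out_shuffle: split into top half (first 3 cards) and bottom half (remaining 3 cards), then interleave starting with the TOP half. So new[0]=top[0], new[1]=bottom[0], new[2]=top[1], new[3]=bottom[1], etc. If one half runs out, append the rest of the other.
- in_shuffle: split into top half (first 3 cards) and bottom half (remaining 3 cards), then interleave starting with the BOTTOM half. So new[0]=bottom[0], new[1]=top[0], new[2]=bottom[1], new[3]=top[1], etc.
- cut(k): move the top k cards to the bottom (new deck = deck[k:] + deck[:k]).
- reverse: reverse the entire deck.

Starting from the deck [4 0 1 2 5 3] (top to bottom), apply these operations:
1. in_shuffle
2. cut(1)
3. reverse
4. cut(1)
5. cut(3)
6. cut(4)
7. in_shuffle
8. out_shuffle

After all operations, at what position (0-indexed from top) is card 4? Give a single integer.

Answer: 0

Derivation:
After op 1 (in_shuffle): [2 4 5 0 3 1]
After op 2 (cut(1)): [4 5 0 3 1 2]
After op 3 (reverse): [2 1 3 0 5 4]
After op 4 (cut(1)): [1 3 0 5 4 2]
After op 5 (cut(3)): [5 4 2 1 3 0]
After op 6 (cut(4)): [3 0 5 4 2 1]
After op 7 (in_shuffle): [4 3 2 0 1 5]
After op 8 (out_shuffle): [4 0 3 1 2 5]
Card 4 is at position 0.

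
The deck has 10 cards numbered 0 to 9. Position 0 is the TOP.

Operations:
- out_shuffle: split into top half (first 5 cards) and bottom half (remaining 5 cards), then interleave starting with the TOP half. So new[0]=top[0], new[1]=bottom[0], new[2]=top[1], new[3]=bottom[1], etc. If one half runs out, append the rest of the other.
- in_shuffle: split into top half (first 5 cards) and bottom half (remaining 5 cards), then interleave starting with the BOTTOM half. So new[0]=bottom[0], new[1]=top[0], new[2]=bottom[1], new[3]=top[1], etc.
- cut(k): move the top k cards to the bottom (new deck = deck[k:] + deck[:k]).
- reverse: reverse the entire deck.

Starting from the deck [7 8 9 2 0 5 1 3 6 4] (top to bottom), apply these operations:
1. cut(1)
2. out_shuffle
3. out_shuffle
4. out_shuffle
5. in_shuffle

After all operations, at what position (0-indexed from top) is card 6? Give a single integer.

Answer: 5

Derivation:
After op 1 (cut(1)): [8 9 2 0 5 1 3 6 4 7]
After op 2 (out_shuffle): [8 1 9 3 2 6 0 4 5 7]
After op 3 (out_shuffle): [8 6 1 0 9 4 3 5 2 7]
After op 4 (out_shuffle): [8 4 6 3 1 5 0 2 9 7]
After op 5 (in_shuffle): [5 8 0 4 2 6 9 3 7 1]
Card 6 is at position 5.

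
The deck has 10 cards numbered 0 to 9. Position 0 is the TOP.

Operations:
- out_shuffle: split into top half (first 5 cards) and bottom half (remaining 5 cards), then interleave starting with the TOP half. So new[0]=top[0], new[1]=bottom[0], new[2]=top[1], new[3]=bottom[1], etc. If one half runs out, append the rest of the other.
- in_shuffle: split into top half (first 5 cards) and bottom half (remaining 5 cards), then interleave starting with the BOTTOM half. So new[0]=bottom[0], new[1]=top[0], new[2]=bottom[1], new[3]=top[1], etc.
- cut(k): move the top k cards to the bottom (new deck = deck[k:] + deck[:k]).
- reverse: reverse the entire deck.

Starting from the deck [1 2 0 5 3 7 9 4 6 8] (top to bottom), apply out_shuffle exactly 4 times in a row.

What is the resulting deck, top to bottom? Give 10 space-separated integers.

Answer: 1 3 6 5 4 0 9 2 7 8

Derivation:
After op 1 (out_shuffle): [1 7 2 9 0 4 5 6 3 8]
After op 2 (out_shuffle): [1 4 7 5 2 6 9 3 0 8]
After op 3 (out_shuffle): [1 6 4 9 7 3 5 0 2 8]
After op 4 (out_shuffle): [1 3 6 5 4 0 9 2 7 8]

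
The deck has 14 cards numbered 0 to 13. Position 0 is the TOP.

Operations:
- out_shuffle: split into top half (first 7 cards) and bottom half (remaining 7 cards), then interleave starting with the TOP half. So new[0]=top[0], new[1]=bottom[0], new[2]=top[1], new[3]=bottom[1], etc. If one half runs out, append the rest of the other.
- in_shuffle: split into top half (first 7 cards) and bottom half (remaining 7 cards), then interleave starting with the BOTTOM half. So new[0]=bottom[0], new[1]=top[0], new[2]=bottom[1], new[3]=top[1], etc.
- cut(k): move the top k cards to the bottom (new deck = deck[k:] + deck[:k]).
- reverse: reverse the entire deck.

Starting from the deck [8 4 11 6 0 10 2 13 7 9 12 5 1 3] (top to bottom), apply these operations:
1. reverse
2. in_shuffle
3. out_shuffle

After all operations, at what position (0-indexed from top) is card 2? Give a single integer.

After op 1 (reverse): [3 1 5 12 9 7 13 2 10 0 6 11 4 8]
After op 2 (in_shuffle): [2 3 10 1 0 5 6 12 11 9 4 7 8 13]
After op 3 (out_shuffle): [2 12 3 11 10 9 1 4 0 7 5 8 6 13]
Card 2 is at position 0.

Answer: 0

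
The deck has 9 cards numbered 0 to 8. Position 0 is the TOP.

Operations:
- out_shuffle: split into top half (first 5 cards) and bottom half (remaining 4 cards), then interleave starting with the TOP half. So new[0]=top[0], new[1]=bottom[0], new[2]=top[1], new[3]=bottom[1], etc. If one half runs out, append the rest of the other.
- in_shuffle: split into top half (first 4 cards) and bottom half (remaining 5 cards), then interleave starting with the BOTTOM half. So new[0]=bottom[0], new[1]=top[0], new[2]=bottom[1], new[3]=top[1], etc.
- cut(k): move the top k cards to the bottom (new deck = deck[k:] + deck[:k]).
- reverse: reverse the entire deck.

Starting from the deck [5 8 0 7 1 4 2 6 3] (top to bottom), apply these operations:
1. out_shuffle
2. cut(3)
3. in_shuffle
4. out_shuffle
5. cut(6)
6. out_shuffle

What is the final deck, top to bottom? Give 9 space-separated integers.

Answer: 0 2 8 4 5 1 3 7 6

Derivation:
After op 1 (out_shuffle): [5 4 8 2 0 6 7 3 1]
After op 2 (cut(3)): [2 0 6 7 3 1 5 4 8]
After op 3 (in_shuffle): [3 2 1 0 5 6 4 7 8]
After op 4 (out_shuffle): [3 6 2 4 1 7 0 8 5]
After op 5 (cut(6)): [0 8 5 3 6 2 4 1 7]
After op 6 (out_shuffle): [0 2 8 4 5 1 3 7 6]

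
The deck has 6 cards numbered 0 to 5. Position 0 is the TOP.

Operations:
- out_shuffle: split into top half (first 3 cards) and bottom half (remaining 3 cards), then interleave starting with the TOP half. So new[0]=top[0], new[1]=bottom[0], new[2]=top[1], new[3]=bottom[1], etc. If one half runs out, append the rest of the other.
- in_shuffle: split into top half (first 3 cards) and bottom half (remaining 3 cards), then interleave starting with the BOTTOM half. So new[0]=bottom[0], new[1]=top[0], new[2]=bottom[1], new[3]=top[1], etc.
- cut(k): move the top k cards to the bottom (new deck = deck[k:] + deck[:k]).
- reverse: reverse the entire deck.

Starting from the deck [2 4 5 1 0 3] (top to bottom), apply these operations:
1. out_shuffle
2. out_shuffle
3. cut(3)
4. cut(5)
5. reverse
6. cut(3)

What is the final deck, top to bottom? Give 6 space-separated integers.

After op 1 (out_shuffle): [2 1 4 0 5 3]
After op 2 (out_shuffle): [2 0 1 5 4 3]
After op 3 (cut(3)): [5 4 3 2 0 1]
After op 4 (cut(5)): [1 5 4 3 2 0]
After op 5 (reverse): [0 2 3 4 5 1]
After op 6 (cut(3)): [4 5 1 0 2 3]

Answer: 4 5 1 0 2 3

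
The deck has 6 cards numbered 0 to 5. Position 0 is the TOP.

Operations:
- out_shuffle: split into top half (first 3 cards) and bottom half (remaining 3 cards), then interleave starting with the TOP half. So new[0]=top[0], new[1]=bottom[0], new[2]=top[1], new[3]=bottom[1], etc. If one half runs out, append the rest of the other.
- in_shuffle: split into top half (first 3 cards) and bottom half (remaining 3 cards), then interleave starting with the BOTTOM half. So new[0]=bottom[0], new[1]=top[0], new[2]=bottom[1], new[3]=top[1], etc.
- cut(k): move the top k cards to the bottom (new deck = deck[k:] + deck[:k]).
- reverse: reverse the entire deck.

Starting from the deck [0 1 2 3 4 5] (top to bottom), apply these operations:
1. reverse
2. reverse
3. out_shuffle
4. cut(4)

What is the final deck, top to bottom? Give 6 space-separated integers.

After op 1 (reverse): [5 4 3 2 1 0]
After op 2 (reverse): [0 1 2 3 4 5]
After op 3 (out_shuffle): [0 3 1 4 2 5]
After op 4 (cut(4)): [2 5 0 3 1 4]

Answer: 2 5 0 3 1 4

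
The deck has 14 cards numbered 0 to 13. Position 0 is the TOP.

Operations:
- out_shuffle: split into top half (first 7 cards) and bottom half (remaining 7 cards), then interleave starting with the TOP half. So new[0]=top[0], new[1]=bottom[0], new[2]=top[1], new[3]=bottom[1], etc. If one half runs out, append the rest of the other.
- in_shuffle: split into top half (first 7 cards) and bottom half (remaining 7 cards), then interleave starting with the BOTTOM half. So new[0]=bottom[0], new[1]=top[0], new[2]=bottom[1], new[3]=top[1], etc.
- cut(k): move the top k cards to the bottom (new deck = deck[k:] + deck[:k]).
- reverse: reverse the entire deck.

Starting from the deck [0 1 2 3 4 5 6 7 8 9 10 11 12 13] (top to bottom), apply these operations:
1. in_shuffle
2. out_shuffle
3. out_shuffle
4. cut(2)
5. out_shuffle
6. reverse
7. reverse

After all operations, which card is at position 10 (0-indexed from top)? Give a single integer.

Answer: 2

Derivation:
After op 1 (in_shuffle): [7 0 8 1 9 2 10 3 11 4 12 5 13 6]
After op 2 (out_shuffle): [7 3 0 11 8 4 1 12 9 5 2 13 10 6]
After op 3 (out_shuffle): [7 12 3 9 0 5 11 2 8 13 4 10 1 6]
After op 4 (cut(2)): [3 9 0 5 11 2 8 13 4 10 1 6 7 12]
After op 5 (out_shuffle): [3 13 9 4 0 10 5 1 11 6 2 7 8 12]
After op 6 (reverse): [12 8 7 2 6 11 1 5 10 0 4 9 13 3]
After op 7 (reverse): [3 13 9 4 0 10 5 1 11 6 2 7 8 12]
Position 10: card 2.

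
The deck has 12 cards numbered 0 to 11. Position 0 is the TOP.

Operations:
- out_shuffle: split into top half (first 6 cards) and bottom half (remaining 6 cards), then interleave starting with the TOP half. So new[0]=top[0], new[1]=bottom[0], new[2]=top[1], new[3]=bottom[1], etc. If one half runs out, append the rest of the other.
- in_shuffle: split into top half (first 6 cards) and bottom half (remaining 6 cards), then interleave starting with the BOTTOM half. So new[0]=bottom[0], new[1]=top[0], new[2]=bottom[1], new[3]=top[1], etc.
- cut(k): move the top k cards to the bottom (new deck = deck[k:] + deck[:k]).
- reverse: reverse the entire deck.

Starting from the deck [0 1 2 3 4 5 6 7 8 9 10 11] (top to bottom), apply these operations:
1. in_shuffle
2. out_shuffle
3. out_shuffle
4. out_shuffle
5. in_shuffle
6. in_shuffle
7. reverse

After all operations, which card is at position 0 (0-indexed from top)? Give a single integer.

After op 1 (in_shuffle): [6 0 7 1 8 2 9 3 10 4 11 5]
After op 2 (out_shuffle): [6 9 0 3 7 10 1 4 8 11 2 5]
After op 3 (out_shuffle): [6 1 9 4 0 8 3 11 7 2 10 5]
After op 4 (out_shuffle): [6 3 1 11 9 7 4 2 0 10 8 5]
After op 5 (in_shuffle): [4 6 2 3 0 1 10 11 8 9 5 7]
After op 6 (in_shuffle): [10 4 11 6 8 2 9 3 5 0 7 1]
After op 7 (reverse): [1 7 0 5 3 9 2 8 6 11 4 10]
Position 0: card 1.

Answer: 1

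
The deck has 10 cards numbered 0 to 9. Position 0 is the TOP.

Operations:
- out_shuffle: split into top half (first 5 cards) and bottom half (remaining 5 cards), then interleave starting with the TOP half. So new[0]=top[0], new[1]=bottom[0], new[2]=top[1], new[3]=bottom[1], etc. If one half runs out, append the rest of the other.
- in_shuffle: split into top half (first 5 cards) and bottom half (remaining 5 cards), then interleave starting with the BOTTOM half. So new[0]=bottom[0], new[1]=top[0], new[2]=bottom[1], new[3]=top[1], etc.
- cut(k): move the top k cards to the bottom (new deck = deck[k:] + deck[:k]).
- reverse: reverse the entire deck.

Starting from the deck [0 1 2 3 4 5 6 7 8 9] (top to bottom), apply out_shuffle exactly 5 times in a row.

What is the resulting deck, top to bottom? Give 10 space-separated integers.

Answer: 0 2 4 6 8 1 3 5 7 9

Derivation:
After op 1 (out_shuffle): [0 5 1 6 2 7 3 8 4 9]
After op 2 (out_shuffle): [0 7 5 3 1 8 6 4 2 9]
After op 3 (out_shuffle): [0 8 7 6 5 4 3 2 1 9]
After op 4 (out_shuffle): [0 4 8 3 7 2 6 1 5 9]
After op 5 (out_shuffle): [0 2 4 6 8 1 3 5 7 9]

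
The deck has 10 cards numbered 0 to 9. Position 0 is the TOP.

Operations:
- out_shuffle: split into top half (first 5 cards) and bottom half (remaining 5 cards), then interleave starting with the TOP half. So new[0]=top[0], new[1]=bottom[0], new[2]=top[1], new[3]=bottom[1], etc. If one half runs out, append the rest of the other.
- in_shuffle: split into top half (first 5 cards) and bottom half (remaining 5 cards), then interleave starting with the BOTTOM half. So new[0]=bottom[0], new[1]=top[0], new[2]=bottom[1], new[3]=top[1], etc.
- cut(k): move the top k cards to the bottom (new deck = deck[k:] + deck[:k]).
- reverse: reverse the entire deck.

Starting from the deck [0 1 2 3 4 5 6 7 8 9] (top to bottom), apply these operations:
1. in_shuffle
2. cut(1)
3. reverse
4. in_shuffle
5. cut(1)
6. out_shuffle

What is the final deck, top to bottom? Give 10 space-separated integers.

After op 1 (in_shuffle): [5 0 6 1 7 2 8 3 9 4]
After op 2 (cut(1)): [0 6 1 7 2 8 3 9 4 5]
After op 3 (reverse): [5 4 9 3 8 2 7 1 6 0]
After op 4 (in_shuffle): [2 5 7 4 1 9 6 3 0 8]
After op 5 (cut(1)): [5 7 4 1 9 6 3 0 8 2]
After op 6 (out_shuffle): [5 6 7 3 4 0 1 8 9 2]

Answer: 5 6 7 3 4 0 1 8 9 2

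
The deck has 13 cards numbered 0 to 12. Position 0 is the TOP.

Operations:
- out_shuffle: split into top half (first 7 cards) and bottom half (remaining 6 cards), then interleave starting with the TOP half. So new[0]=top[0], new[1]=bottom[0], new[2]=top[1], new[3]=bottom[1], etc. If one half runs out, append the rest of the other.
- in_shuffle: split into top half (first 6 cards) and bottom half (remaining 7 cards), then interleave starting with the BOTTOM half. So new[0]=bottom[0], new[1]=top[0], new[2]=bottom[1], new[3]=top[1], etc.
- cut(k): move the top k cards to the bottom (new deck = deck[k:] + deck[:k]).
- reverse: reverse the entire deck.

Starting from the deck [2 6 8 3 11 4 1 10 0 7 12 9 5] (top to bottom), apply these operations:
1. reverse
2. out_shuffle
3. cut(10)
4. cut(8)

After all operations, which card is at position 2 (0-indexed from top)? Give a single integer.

After op 1 (reverse): [5 9 12 7 0 10 1 4 11 3 8 6 2]
After op 2 (out_shuffle): [5 4 9 11 12 3 7 8 0 6 10 2 1]
After op 3 (cut(10)): [10 2 1 5 4 9 11 12 3 7 8 0 6]
After op 4 (cut(8)): [3 7 8 0 6 10 2 1 5 4 9 11 12]
Position 2: card 8.

Answer: 8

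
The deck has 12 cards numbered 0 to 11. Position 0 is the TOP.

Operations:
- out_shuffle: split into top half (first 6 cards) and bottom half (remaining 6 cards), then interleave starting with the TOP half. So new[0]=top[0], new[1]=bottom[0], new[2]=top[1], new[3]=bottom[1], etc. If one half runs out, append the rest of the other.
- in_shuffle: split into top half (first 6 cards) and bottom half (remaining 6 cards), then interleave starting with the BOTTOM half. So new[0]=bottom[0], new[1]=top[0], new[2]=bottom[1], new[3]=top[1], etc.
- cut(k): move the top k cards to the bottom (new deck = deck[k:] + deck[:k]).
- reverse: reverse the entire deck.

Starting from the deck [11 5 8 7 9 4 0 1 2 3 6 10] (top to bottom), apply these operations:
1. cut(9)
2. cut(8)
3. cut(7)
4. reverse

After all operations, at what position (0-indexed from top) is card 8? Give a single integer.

After op 1 (cut(9)): [3 6 10 11 5 8 7 9 4 0 1 2]
After op 2 (cut(8)): [4 0 1 2 3 6 10 11 5 8 7 9]
After op 3 (cut(7)): [11 5 8 7 9 4 0 1 2 3 6 10]
After op 4 (reverse): [10 6 3 2 1 0 4 9 7 8 5 11]
Card 8 is at position 9.

Answer: 9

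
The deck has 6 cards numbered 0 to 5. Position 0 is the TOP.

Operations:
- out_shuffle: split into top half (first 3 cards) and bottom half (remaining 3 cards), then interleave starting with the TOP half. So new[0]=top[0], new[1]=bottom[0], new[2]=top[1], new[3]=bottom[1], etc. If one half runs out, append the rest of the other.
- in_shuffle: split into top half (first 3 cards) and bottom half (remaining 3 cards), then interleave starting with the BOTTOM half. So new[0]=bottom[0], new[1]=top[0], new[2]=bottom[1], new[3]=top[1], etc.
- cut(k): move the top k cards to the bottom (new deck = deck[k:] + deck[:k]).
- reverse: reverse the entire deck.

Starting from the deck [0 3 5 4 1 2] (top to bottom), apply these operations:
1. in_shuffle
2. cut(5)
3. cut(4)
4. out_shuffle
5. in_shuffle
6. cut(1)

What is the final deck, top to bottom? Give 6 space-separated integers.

After op 1 (in_shuffle): [4 0 1 3 2 5]
After op 2 (cut(5)): [5 4 0 1 3 2]
After op 3 (cut(4)): [3 2 5 4 0 1]
After op 4 (out_shuffle): [3 4 2 0 5 1]
After op 5 (in_shuffle): [0 3 5 4 1 2]
After op 6 (cut(1)): [3 5 4 1 2 0]

Answer: 3 5 4 1 2 0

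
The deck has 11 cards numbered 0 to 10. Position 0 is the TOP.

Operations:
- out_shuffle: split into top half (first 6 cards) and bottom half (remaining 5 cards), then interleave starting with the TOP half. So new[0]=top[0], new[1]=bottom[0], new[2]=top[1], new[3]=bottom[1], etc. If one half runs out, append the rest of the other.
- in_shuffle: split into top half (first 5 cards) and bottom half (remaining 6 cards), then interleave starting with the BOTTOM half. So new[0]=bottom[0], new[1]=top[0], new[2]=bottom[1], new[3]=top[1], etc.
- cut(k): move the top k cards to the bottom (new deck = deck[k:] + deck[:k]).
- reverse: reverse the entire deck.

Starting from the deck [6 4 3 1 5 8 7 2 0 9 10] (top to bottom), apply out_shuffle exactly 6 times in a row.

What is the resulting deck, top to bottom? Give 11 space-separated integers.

After op 1 (out_shuffle): [6 7 4 2 3 0 1 9 5 10 8]
After op 2 (out_shuffle): [6 1 7 9 4 5 2 10 3 8 0]
After op 3 (out_shuffle): [6 2 1 10 7 3 9 8 4 0 5]
After op 4 (out_shuffle): [6 9 2 8 1 4 10 0 7 5 3]
After op 5 (out_shuffle): [6 10 9 0 2 7 8 5 1 3 4]
After op 6 (out_shuffle): [6 8 10 5 9 1 0 3 2 4 7]

Answer: 6 8 10 5 9 1 0 3 2 4 7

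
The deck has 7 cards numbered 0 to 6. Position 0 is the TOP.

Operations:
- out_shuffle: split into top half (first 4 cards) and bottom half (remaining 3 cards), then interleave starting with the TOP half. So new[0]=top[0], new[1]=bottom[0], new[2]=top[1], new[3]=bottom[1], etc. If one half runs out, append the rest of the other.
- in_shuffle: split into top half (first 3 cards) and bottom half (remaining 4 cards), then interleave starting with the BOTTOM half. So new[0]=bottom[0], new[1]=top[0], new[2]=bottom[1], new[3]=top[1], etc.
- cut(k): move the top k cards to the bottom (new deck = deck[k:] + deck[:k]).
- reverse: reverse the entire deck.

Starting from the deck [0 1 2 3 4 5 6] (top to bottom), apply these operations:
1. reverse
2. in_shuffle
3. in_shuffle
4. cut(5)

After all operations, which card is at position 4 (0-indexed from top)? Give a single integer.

Answer: 1

Derivation:
After op 1 (reverse): [6 5 4 3 2 1 0]
After op 2 (in_shuffle): [3 6 2 5 1 4 0]
After op 3 (in_shuffle): [5 3 1 6 4 2 0]
After op 4 (cut(5)): [2 0 5 3 1 6 4]
Position 4: card 1.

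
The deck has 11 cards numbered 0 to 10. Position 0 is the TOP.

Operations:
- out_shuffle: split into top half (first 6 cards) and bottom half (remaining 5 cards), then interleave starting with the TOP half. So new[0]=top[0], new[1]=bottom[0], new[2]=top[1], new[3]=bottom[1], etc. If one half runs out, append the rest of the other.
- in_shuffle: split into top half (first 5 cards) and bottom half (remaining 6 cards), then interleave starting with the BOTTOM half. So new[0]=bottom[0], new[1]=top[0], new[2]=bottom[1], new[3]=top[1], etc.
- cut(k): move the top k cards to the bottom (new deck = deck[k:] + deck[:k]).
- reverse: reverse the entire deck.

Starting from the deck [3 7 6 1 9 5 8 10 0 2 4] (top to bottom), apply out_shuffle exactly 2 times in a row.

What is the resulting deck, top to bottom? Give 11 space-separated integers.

After op 1 (out_shuffle): [3 8 7 10 6 0 1 2 9 4 5]
After op 2 (out_shuffle): [3 1 8 2 7 9 10 4 6 5 0]

Answer: 3 1 8 2 7 9 10 4 6 5 0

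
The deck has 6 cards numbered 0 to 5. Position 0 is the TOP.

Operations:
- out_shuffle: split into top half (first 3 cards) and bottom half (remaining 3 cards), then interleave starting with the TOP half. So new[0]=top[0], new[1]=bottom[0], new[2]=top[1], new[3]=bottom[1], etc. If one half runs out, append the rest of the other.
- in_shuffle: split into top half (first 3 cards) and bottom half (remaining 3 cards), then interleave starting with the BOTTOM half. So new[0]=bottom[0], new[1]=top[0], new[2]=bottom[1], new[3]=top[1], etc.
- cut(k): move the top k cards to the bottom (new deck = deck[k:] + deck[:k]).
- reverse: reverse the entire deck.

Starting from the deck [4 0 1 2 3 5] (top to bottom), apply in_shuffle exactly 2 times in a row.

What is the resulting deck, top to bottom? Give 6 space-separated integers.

Answer: 0 2 5 4 1 3

Derivation:
After op 1 (in_shuffle): [2 4 3 0 5 1]
After op 2 (in_shuffle): [0 2 5 4 1 3]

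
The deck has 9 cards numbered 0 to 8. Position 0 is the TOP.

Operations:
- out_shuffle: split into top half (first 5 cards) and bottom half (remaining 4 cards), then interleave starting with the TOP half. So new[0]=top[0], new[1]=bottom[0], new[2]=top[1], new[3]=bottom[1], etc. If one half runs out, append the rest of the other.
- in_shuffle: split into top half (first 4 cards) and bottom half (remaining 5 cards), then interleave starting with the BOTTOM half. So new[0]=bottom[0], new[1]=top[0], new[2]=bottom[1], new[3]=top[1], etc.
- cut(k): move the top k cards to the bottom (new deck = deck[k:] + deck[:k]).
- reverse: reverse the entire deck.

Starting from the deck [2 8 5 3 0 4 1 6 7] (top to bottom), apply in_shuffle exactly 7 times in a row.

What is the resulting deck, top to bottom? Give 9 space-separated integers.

After op 1 (in_shuffle): [0 2 4 8 1 5 6 3 7]
After op 2 (in_shuffle): [1 0 5 2 6 4 3 8 7]
After op 3 (in_shuffle): [6 1 4 0 3 5 8 2 7]
After op 4 (in_shuffle): [3 6 5 1 8 4 2 0 7]
After op 5 (in_shuffle): [8 3 4 6 2 5 0 1 7]
After op 6 (in_shuffle): [2 8 5 3 0 4 1 6 7]
After op 7 (in_shuffle): [0 2 4 8 1 5 6 3 7]

Answer: 0 2 4 8 1 5 6 3 7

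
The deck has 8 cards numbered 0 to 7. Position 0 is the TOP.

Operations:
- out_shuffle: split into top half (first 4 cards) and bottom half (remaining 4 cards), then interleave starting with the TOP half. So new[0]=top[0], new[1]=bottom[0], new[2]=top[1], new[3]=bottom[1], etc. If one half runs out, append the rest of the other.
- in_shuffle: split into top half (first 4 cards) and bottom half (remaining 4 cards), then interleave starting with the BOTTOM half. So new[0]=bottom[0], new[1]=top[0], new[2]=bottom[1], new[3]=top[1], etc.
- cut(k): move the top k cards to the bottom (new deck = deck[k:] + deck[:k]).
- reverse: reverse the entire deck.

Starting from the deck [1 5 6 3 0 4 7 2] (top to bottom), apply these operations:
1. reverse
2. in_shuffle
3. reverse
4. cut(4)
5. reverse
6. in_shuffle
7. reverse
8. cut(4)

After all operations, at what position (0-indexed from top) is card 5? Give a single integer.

Answer: 2

Derivation:
After op 1 (reverse): [2 7 4 0 3 6 5 1]
After op 2 (in_shuffle): [3 2 6 7 5 4 1 0]
After op 3 (reverse): [0 1 4 5 7 6 2 3]
After op 4 (cut(4)): [7 6 2 3 0 1 4 5]
After op 5 (reverse): [5 4 1 0 3 2 6 7]
After op 6 (in_shuffle): [3 5 2 4 6 1 7 0]
After op 7 (reverse): [0 7 1 6 4 2 5 3]
After op 8 (cut(4)): [4 2 5 3 0 7 1 6]
Card 5 is at position 2.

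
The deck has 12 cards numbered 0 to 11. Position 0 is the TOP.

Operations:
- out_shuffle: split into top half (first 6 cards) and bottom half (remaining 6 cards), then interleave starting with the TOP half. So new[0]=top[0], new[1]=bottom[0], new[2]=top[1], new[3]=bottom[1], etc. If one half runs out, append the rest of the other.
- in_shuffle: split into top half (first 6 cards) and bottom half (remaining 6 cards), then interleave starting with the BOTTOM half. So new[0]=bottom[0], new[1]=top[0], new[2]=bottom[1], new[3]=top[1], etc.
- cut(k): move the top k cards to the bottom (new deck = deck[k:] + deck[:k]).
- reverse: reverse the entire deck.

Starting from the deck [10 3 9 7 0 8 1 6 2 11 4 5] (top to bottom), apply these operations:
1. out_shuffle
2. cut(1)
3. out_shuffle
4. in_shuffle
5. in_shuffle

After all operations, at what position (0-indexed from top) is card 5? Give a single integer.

After op 1 (out_shuffle): [10 1 3 6 9 2 7 11 0 4 8 5]
After op 2 (cut(1)): [1 3 6 9 2 7 11 0 4 8 5 10]
After op 3 (out_shuffle): [1 11 3 0 6 4 9 8 2 5 7 10]
After op 4 (in_shuffle): [9 1 8 11 2 3 5 0 7 6 10 4]
After op 5 (in_shuffle): [5 9 0 1 7 8 6 11 10 2 4 3]
Card 5 is at position 0.

Answer: 0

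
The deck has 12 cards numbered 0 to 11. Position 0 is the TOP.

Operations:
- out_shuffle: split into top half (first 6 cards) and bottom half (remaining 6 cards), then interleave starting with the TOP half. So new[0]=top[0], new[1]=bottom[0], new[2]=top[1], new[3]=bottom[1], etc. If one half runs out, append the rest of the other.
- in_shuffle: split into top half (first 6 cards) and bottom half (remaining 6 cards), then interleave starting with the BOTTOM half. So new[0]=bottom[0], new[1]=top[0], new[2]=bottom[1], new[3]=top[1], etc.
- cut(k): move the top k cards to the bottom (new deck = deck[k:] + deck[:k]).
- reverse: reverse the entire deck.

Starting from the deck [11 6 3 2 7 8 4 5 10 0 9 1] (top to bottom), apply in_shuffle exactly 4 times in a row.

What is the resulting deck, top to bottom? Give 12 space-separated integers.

Answer: 10 7 11 0 8 6 9 4 3 1 5 2

Derivation:
After op 1 (in_shuffle): [4 11 5 6 10 3 0 2 9 7 1 8]
After op 2 (in_shuffle): [0 4 2 11 9 5 7 6 1 10 8 3]
After op 3 (in_shuffle): [7 0 6 4 1 2 10 11 8 9 3 5]
After op 4 (in_shuffle): [10 7 11 0 8 6 9 4 3 1 5 2]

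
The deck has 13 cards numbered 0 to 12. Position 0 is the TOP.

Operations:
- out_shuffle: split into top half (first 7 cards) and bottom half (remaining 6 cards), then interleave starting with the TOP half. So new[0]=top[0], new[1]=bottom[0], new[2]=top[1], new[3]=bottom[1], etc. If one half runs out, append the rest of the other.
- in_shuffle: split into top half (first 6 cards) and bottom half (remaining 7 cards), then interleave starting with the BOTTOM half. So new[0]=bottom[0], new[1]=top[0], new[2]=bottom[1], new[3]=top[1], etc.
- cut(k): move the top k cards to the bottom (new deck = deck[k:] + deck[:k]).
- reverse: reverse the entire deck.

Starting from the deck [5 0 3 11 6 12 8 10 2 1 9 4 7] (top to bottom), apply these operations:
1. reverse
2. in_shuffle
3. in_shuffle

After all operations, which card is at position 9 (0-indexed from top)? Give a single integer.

After op 1 (reverse): [7 4 9 1 2 10 8 12 6 11 3 0 5]
After op 2 (in_shuffle): [8 7 12 4 6 9 11 1 3 2 0 10 5]
After op 3 (in_shuffle): [11 8 1 7 3 12 2 4 0 6 10 9 5]
Position 9: card 6.

Answer: 6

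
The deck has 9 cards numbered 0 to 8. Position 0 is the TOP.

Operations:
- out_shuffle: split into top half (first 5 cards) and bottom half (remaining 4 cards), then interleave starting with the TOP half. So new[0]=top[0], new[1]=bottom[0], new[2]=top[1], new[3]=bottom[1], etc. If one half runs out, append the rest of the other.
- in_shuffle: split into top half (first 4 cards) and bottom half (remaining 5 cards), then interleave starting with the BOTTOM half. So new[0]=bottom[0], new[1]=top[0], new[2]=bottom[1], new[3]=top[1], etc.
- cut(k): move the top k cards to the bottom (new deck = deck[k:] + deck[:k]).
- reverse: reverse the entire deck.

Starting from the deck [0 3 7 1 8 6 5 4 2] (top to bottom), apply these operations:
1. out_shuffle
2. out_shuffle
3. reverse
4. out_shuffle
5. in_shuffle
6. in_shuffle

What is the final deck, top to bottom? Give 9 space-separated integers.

After op 1 (out_shuffle): [0 6 3 5 7 4 1 2 8]
After op 2 (out_shuffle): [0 4 6 1 3 2 5 8 7]
After op 3 (reverse): [7 8 5 2 3 1 6 4 0]
After op 4 (out_shuffle): [7 1 8 6 5 4 2 0 3]
After op 5 (in_shuffle): [5 7 4 1 2 8 0 6 3]
After op 6 (in_shuffle): [2 5 8 7 0 4 6 1 3]

Answer: 2 5 8 7 0 4 6 1 3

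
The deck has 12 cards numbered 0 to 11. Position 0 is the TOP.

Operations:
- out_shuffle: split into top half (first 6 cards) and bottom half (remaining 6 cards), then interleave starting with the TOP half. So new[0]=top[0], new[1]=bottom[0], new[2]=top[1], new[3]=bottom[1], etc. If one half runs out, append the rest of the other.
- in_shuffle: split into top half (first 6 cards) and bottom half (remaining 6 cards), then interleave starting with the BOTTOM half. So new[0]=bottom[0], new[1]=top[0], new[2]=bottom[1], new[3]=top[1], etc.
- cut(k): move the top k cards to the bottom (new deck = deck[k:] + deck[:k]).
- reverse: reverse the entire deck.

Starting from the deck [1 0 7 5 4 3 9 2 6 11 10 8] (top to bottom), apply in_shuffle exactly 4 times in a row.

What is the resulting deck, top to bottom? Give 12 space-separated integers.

Answer: 6 4 1 11 3 0 10 9 7 8 2 5

Derivation:
After op 1 (in_shuffle): [9 1 2 0 6 7 11 5 10 4 8 3]
After op 2 (in_shuffle): [11 9 5 1 10 2 4 0 8 6 3 7]
After op 3 (in_shuffle): [4 11 0 9 8 5 6 1 3 10 7 2]
After op 4 (in_shuffle): [6 4 1 11 3 0 10 9 7 8 2 5]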